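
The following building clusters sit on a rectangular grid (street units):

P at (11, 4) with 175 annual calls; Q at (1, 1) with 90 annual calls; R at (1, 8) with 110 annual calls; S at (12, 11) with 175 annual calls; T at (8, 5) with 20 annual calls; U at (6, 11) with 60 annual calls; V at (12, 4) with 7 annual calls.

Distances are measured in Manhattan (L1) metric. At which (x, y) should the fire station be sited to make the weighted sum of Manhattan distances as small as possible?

(11, 8)

Manhattan distance separates: Σwᵢ(|x−xᵢ|+|y−yᵢ|) = Σwᵢ|x−xᵢ| + Σwᵢ|y−yᵢ|, so x and y are optimised independently as 1-D weighted medians.
Total weight W = 637; half = 318.5.
x-coordinate, sorted with cumulative weight:
  x=1 (Q, w=90) cum 90
  x=1 (R, w=110) cum 200
  x=6 (U, w=60) cum 260
  x=8 (T, w=20) cum 280
  x=11 (P, w=175) cum 455  ← median
  x=12 (S, w=175) cum 630
  x=12 (V, w=7) cum 637
⇒ x* = 11
y-coordinate, sorted with cumulative weight:
  y=1 (Q, w=90) cum 90
  y=4 (P, w=175) cum 265
  y=4 (V, w=7) cum 272
  y=5 (T, w=20) cum 292
  y=8 (R, w=110) cum 402  ← median
  y=11 (S, w=175) cum 577
  y=11 (U, w=60) cum 637
⇒ y* = 8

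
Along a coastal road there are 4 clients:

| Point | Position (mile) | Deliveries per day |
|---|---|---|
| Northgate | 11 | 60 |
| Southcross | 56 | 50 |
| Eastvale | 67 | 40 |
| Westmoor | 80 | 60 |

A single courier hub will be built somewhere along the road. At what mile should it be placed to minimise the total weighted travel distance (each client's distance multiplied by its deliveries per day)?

x = 56

For a sum of weighted absolute distances on a line, the optimum is the weighted median (not the mean). Total weight W = 210; half-weight = 105.
Sort by position and accumulate weight:
  mile 11 (Northgate, w=60) → cum 60
  mile 56 (Southcross, w=50) → cum 110  ≥ 105 → median here
  mile 67 (Eastvale, w=40) → cum 150
  mile 80 (Westmoor, w=60) → cum 210
Optimal location: mile 56.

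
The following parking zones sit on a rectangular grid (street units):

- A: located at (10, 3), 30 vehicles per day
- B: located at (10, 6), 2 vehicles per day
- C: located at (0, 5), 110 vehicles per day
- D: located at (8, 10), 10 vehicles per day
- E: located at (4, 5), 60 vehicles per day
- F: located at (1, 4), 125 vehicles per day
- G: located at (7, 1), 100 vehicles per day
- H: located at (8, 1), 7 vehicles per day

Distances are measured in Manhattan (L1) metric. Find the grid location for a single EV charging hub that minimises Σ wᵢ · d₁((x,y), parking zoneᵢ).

(1, 4)

Manhattan distance separates: Σwᵢ(|x−xᵢ|+|y−yᵢ|) = Σwᵢ|x−xᵢ| + Σwᵢ|y−yᵢ|, so x and y are optimised independently as 1-D weighted medians.
Total weight W = 444; half = 222.
x-coordinate, sorted with cumulative weight:
  x=0 (C, w=110) cum 110
  x=1 (F, w=125) cum 235  ← median
  x=4 (E, w=60) cum 295
  x=7 (G, w=100) cum 395
  x=8 (D, w=10) cum 405
  x=8 (H, w=7) cum 412
  x=10 (A, w=30) cum 442
  x=10 (B, w=2) cum 444
⇒ x* = 1
y-coordinate, sorted with cumulative weight:
  y=1 (G, w=100) cum 100
  y=1 (H, w=7) cum 107
  y=3 (A, w=30) cum 137
  y=4 (F, w=125) cum 262  ← median
  y=5 (C, w=110) cum 372
  y=5 (E, w=60) cum 432
  y=6 (B, w=2) cum 434
  y=10 (D, w=10) cum 444
⇒ y* = 4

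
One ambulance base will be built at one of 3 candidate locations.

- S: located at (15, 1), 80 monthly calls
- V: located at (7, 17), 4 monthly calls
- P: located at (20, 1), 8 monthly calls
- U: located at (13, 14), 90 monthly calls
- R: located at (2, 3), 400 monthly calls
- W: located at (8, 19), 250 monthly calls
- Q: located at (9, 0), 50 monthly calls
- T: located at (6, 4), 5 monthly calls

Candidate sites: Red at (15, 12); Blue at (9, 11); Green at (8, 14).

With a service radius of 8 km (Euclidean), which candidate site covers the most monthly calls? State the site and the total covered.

Green, covering 344

Coverage radius r = 8 km; a point is covered iff (Δx)²+(Δy)² ≤ 8² = 64.
  Red (15, 12): covers {U} → 90
  Blue (9, 11): covers {V, U, T} → 99
  Green (8, 14): covers {V, U, W} → 344
Maximum coverage at Green: 344 monthly calls.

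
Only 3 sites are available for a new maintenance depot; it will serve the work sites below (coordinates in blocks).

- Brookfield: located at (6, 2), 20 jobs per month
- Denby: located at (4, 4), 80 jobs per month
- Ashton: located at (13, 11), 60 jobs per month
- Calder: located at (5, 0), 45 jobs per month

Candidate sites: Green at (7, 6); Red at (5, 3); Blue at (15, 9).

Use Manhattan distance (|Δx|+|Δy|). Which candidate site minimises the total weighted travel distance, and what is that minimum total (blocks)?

Red, total 1295 blocks

Total weighted distance at each candidate:
  Green (7, 6): total = 1520
  Red (5, 3): total = 1295
  Blue (15, 9): total = 2695
Minimum is at Red with total 1295 blocks.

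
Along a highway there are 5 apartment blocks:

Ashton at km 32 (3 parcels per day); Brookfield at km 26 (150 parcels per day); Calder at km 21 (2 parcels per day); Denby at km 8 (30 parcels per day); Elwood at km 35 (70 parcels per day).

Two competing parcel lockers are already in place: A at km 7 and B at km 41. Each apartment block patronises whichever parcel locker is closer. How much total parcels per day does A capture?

The indifferent point is the midpoint (7+41)/2 = 24; apartment blocks left of it (closer to A at 7) go to A, those right go to B.
  Denby at 8 (w=30) → A
  Calder at 21 (w=2) → A
  Brookfield at 26 (w=150) → B
  Ashton at 32 (w=3) → B
  Elwood at 35 (w=70) → B
A captures 32; B captures 223.

32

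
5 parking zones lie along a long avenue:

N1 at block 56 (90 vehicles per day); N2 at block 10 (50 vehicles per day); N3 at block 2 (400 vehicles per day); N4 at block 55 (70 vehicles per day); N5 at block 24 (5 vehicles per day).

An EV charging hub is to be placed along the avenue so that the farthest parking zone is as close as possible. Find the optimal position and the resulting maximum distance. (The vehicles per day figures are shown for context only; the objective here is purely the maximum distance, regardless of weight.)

The 1-center on a line is the midpoint of the two extreme points: leftmost at 2, rightmost at 56.
Optimal location = (2 + 56)/2 = 29; maximum distance = (56 − 2)/2 = 27.

location 29, max distance 27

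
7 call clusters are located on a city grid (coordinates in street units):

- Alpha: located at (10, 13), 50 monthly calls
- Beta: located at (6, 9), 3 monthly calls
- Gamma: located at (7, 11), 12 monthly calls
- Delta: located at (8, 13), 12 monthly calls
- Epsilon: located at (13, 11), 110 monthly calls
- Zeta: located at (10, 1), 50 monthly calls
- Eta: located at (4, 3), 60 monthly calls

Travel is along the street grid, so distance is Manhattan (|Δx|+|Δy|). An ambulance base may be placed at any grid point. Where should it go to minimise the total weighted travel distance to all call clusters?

(10, 11)

Manhattan distance separates: Σwᵢ(|x−xᵢ|+|y−yᵢ|) = Σwᵢ|x−xᵢ| + Σwᵢ|y−yᵢ|, so x and y are optimised independently as 1-D weighted medians.
Total weight W = 297; half = 148.5.
x-coordinate, sorted with cumulative weight:
  x=4 (Eta, w=60) cum 60
  x=6 (Beta, w=3) cum 63
  x=7 (Gamma, w=12) cum 75
  x=8 (Delta, w=12) cum 87
  x=10 (Alpha, w=50) cum 137
  x=10 (Zeta, w=50) cum 187  ← median
  x=13 (Epsilon, w=110) cum 297
⇒ x* = 10
y-coordinate, sorted with cumulative weight:
  y=1 (Zeta, w=50) cum 50
  y=3 (Eta, w=60) cum 110
  y=9 (Beta, w=3) cum 113
  y=11 (Gamma, w=12) cum 125
  y=11 (Epsilon, w=110) cum 235  ← median
  y=13 (Alpha, w=50) cum 285
  y=13 (Delta, w=12) cum 297
⇒ y* = 11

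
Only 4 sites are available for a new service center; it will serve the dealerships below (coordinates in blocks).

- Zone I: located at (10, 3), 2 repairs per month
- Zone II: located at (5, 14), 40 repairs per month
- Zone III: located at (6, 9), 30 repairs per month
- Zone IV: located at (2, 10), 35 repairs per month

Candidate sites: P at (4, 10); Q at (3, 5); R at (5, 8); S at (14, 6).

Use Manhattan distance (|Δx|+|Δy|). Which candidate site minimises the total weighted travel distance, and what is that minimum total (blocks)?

P, total 386 blocks

Total weighted distance at each candidate:
  P (4, 10): total = 386
  Q (3, 5): total = 878
  R (5, 8): total = 495
  S (14, 6): total = 1584
Minimum is at P with total 386 blocks.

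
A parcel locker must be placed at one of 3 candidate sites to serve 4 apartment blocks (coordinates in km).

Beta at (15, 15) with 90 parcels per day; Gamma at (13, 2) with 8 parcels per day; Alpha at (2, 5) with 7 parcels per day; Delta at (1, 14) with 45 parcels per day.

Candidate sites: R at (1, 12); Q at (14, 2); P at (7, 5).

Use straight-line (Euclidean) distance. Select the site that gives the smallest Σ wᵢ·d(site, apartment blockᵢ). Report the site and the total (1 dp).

R, total 1553.1 km

Total weighted distance at each candidate:
  R (1, 12): total = 1553.1
  Q (14, 2): total = 2064.2
  P (7, 5): total = 1728.0
Minimum is at R with total 1553.1 km.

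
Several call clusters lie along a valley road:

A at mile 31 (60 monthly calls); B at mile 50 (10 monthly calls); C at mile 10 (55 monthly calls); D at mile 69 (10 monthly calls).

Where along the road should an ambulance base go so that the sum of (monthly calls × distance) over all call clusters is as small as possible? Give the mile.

x = 31

For a sum of weighted absolute distances on a line, the optimum is the weighted median (not the mean). Total weight W = 135; half-weight = 67.5.
Sort by position and accumulate weight:
  mile 10 (C, w=55) → cum 55
  mile 31 (A, w=60) → cum 115  ≥ 67.5 → median here
  mile 50 (B, w=10) → cum 125
  mile 69 (D, w=10) → cum 135
Optimal location: mile 31.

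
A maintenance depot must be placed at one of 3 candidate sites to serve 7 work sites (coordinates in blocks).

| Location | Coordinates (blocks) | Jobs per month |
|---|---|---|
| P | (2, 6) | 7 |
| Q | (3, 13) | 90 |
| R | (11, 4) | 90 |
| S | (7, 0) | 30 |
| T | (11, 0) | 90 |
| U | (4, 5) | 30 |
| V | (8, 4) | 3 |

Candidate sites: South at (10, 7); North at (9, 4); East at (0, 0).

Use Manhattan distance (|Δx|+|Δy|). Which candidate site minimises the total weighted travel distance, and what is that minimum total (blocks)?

Total weighted distance at each candidate:
  South (10, 7): total = 2868
  North (9, 4): total = 2496
  East (0, 0): total = 4352
Minimum is at North with total 2496 blocks.

North, total 2496 blocks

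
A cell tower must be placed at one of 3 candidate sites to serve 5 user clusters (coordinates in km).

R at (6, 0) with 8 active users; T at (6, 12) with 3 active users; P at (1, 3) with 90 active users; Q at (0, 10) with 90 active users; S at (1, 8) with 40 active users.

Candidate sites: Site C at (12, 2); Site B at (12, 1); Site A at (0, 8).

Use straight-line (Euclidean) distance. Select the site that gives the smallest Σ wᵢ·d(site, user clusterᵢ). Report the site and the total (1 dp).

Total weighted distance at each candidate:
  Site C (12, 2): total = 2878.9
  Site B (12, 1): total = 2964.0
  Site A (0, 8): total = 780.5
Minimum is at Site A with total 780.5 km.

Site A, total 780.5 km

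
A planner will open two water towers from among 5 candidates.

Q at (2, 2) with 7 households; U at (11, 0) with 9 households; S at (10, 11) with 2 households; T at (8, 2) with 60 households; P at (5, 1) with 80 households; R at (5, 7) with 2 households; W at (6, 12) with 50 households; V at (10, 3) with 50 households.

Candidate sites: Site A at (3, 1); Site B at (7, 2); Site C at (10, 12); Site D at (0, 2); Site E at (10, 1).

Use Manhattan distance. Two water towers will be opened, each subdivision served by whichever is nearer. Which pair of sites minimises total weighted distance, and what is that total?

{Site B, Site C}, total 805

Evaluate every pair (each demand assigned to the nearer of the two):
  {Site B, Site C}: total = 805
  {Site C, Site E}: total = 983
  {Site B, Site E}: total = 1037
  {Site A, Site B}: total = 1076
  {Site B, Site D}: total = 1156
  {Site A, Site E}: total = 1208
  {Site A, Site C}: total = 1283
  {Site D, Site E}: total = 1502
  {Site C, Site D}: total = 1763
  {Site A, Site D}: total = 1815
Best pair: {Site B, Site C} with total 805.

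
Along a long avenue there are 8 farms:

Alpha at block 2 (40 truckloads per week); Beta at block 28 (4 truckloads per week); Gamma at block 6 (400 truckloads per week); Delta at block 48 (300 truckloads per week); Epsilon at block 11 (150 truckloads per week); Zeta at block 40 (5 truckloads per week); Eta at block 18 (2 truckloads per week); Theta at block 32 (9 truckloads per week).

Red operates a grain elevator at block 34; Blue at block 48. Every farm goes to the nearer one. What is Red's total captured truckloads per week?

610

The indifferent point is the midpoint (34+48)/2 = 41; farms left of it (closer to Red at 34) go to Red, those right go to Blue.
  Alpha at 2 (w=40) → Red
  Gamma at 6 (w=400) → Red
  Epsilon at 11 (w=150) → Red
  Eta at 18 (w=2) → Red
  Beta at 28 (w=4) → Red
  Theta at 32 (w=9) → Red
  Zeta at 40 (w=5) → Red
  Delta at 48 (w=300) → Blue
Red captures 610; Blue captures 300.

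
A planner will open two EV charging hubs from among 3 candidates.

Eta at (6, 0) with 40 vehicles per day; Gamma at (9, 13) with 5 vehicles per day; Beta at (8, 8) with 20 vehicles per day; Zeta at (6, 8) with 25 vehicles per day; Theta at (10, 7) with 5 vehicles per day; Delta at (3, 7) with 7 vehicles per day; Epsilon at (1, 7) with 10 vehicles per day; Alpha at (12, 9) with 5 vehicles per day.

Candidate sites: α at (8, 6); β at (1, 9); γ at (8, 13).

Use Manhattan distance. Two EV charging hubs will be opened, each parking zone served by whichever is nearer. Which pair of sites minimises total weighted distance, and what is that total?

{α, β}, total 598

Evaluate every pair (each demand assigned to the nearer of the two):
  {α, β}: total = 598
  {α, γ}: total = 637
  {β, γ}: total = 943
Best pair: {α, β} with total 598.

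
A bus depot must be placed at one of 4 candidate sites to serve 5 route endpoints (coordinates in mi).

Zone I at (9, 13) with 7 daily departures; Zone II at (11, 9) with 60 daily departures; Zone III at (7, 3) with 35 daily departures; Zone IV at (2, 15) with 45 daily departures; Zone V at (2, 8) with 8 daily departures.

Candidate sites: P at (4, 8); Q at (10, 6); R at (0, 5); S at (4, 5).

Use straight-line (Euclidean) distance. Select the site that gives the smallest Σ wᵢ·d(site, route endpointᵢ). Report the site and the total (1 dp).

Q, total 995.6 mi

Total weighted distance at each candidate:
  P (4, 8): total = 1021.4
  Q (10, 6): total = 995.6
  R (0, 5): total = 1529.1
  S (4, 5): total = 1163.7
Minimum is at Q with total 995.6 mi.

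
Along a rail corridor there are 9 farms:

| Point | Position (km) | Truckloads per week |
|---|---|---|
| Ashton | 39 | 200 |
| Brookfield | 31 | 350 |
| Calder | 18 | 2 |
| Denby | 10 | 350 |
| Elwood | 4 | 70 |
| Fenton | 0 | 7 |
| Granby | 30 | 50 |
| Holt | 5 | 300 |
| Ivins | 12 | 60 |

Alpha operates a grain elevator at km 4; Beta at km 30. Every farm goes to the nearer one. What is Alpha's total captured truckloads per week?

The indifferent point is the midpoint (4+30)/2 = 17; farms left of it (closer to Alpha at 4) go to Alpha, those right go to Beta.
  Fenton at 0 (w=7) → Alpha
  Elwood at 4 (w=70) → Alpha
  Holt at 5 (w=300) → Alpha
  Denby at 10 (w=350) → Alpha
  Ivins at 12 (w=60) → Alpha
  Calder at 18 (w=2) → Beta
  Granby at 30 (w=50) → Beta
  Brookfield at 31 (w=350) → Beta
  Ashton at 39 (w=200) → Beta
Alpha captures 787; Beta captures 602.

787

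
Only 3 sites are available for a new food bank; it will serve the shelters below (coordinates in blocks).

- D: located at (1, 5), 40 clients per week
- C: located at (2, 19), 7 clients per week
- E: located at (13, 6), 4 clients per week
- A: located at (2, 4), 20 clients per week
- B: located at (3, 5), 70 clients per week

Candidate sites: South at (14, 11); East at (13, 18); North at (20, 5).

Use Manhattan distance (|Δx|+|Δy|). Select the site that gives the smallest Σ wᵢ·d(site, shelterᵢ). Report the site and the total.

Total weighted distance at each candidate:
  South (14, 11): total = 2494
  East (13, 18): total = 3242
  North (20, 5): total = 2586
Minimum is at South with total 2494 blocks.

South, total 2494 blocks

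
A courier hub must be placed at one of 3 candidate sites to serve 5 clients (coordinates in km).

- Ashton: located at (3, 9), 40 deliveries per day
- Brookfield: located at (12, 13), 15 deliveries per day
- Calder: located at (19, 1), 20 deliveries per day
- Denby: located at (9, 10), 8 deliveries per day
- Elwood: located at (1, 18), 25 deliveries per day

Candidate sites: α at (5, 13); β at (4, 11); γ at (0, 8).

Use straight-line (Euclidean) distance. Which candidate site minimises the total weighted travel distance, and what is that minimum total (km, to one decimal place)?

β, total 804.9 km

Total weighted distance at each candidate:
  α (5, 13): total = 852.7
  β (4, 11): total = 804.9
  γ (0, 8): total = 1051.5
Minimum is at β with total 804.9 km.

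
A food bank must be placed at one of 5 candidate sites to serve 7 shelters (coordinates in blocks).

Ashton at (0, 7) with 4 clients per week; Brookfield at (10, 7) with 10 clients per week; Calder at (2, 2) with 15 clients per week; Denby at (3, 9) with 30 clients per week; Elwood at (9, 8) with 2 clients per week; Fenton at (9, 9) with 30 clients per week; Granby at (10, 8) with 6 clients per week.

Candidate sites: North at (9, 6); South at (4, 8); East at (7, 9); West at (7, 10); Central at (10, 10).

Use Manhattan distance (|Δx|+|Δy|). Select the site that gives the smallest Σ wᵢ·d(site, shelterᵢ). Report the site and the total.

Total weighted distance at each candidate:
  North (9, 6): total = 607
  South (4, 8): total = 496
  East (7, 9): total = 476
  West (7, 10): total = 573
  Central (10, 10): total = 640
Minimum is at East with total 476 blocks.

East, total 476 blocks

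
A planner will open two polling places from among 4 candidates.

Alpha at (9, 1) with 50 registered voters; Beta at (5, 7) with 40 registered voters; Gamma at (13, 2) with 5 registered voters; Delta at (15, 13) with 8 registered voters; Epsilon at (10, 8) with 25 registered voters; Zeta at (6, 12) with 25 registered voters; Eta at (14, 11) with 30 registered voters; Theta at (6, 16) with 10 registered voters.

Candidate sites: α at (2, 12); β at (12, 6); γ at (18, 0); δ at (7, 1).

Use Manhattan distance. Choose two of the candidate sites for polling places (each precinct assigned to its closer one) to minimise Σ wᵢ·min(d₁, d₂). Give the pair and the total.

Evaluate every pair (each demand assigned to the nearer of the two):
  {β, δ}: total = 1295
  {α, β}: total = 1315
  {α, δ}: total = 1387
  {β, γ}: total = 1595
  {γ, δ}: total = 1743
  {α, γ}: total = 1837
Best pair: {β, δ} with total 1295.

{β, δ}, total 1295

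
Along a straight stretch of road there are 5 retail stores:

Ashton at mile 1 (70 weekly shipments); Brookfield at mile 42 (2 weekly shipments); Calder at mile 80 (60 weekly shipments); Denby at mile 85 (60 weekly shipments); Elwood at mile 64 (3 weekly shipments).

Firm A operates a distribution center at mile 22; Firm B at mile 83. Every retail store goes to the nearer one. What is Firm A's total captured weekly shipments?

72

The indifferent point is the midpoint (22+83)/2 = 52.5; retail stores left of it (closer to Firm A at 22) go to Firm A, those right go to Firm B.
  Ashton at 1 (w=70) → Firm A
  Brookfield at 42 (w=2) → Firm A
  Elwood at 64 (w=3) → Firm B
  Calder at 80 (w=60) → Firm B
  Denby at 85 (w=60) → Firm B
Firm A captures 72; Firm B captures 123.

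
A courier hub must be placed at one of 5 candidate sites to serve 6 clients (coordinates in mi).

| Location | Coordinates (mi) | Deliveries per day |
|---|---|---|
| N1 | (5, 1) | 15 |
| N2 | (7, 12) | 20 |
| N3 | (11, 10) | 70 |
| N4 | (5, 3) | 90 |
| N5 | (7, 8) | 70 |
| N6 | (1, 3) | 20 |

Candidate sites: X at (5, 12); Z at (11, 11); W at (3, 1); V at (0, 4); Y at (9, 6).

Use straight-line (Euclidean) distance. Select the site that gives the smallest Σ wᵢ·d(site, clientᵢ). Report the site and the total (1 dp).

Y, total 1354.5 mi

Total weighted distance at each candidate:
  X (5, 12): total = 1967.7
  Z (11, 11): total = 1833.5
  W (3, 1): total = 1982.5
  V (0, 4): total = 2228.7
  Y (9, 6): total = 1354.5
Minimum is at Y with total 1354.5 mi.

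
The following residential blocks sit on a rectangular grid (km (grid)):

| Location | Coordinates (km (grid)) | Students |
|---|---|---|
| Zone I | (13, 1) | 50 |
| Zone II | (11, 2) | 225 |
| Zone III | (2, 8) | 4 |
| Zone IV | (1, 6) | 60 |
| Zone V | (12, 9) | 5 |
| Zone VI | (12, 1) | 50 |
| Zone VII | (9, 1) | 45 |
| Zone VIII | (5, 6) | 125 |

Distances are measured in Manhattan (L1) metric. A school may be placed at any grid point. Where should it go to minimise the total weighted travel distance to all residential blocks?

(11, 2)

Manhattan distance separates: Σwᵢ(|x−xᵢ|+|y−yᵢ|) = Σwᵢ|x−xᵢ| + Σwᵢ|y−yᵢ|, so x and y are optimised independently as 1-D weighted medians.
Total weight W = 564; half = 282.
x-coordinate, sorted with cumulative weight:
  x=1 (Zone IV, w=60) cum 60
  x=2 (Zone III, w=4) cum 64
  x=5 (Zone VIII, w=125) cum 189
  x=9 (Zone VII, w=45) cum 234
  x=11 (Zone II, w=225) cum 459  ← median
  x=12 (Zone V, w=5) cum 464
  x=12 (Zone VI, w=50) cum 514
  x=13 (Zone I, w=50) cum 564
⇒ x* = 11
y-coordinate, sorted with cumulative weight:
  y=1 (Zone I, w=50) cum 50
  y=1 (Zone VI, w=50) cum 100
  y=1 (Zone VII, w=45) cum 145
  y=2 (Zone II, w=225) cum 370  ← median
  y=6 (Zone IV, w=60) cum 430
  y=6 (Zone VIII, w=125) cum 555
  y=8 (Zone III, w=4) cum 559
  y=9 (Zone V, w=5) cum 564
⇒ y* = 2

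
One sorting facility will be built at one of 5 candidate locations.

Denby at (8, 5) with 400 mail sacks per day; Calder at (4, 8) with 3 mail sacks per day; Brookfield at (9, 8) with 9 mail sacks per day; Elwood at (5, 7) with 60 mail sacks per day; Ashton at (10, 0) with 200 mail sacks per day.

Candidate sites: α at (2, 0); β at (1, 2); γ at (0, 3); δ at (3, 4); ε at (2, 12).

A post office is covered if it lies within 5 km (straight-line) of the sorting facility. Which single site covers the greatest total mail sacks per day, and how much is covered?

Coverage radius r = 5 km; a point is covered iff (Δx)²+(Δy)² ≤ 5² = 25.
  α (2, 0): covers {none} → 0
  β (1, 2): covers {none} → 0
  γ (0, 3): covers {none} → 0
  δ (3, 4): covers {Calder, Elwood} → 63
  ε (2, 12): covers {Calder} → 3
Maximum coverage at δ: 63 mail sacks per day.

δ, covering 63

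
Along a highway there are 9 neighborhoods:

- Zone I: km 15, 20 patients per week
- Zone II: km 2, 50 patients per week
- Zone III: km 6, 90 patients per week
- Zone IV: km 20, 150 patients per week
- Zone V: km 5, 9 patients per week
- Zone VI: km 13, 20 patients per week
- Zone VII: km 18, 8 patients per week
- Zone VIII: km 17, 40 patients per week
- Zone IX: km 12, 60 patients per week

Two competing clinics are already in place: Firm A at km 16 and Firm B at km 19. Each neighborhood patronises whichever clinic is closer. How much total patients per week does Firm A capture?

The indifferent point is the midpoint (16+19)/2 = 17.5; neighborhoods left of it (closer to Firm A at 16) go to Firm A, those right go to Firm B.
  Zone II at 2 (w=50) → Firm A
  Zone V at 5 (w=9) → Firm A
  Zone III at 6 (w=90) → Firm A
  Zone IX at 12 (w=60) → Firm A
  Zone VI at 13 (w=20) → Firm A
  Zone I at 15 (w=20) → Firm A
  Zone VIII at 17 (w=40) → Firm A
  Zone VII at 18 (w=8) → Firm B
  Zone IV at 20 (w=150) → Firm B
Firm A captures 289; Firm B captures 158.

289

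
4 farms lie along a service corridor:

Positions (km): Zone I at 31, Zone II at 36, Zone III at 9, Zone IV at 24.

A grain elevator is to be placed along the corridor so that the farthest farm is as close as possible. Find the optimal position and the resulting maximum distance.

location 22.5, max distance 13.5

The 1-center on a line is the midpoint of the two extreme points: leftmost at 9, rightmost at 36.
Optimal location = (9 + 36)/2 = 22.5; maximum distance = (36 − 9)/2 = 13.5.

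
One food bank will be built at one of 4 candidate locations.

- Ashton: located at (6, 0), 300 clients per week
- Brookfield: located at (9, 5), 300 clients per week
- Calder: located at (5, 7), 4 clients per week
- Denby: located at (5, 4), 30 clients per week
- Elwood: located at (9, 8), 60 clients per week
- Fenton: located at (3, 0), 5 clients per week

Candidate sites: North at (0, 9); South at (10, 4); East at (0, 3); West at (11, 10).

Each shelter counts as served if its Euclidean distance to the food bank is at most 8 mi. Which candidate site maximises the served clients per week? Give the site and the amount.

Coverage radius r = 8 mi; a point is covered iff (Δx)²+(Δy)² ≤ 8² = 64.
  North (0, 9): covers {Calder, Denby} → 34
  South (10, 4): covers {Ashton, Brookfield, Calder, Denby, Elwood} → 694
  East (0, 3): covers {Ashton, Calder, Denby, Fenton} → 339
  West (11, 10): covers {Brookfield, Calder, Elwood} → 364
Maximum coverage at South: 694 clients per week.

South, covering 694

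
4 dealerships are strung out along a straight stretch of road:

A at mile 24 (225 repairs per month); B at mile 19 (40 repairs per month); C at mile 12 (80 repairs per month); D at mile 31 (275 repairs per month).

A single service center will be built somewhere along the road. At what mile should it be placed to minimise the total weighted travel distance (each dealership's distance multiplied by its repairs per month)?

x = 24

For a sum of weighted absolute distances on a line, the optimum is the weighted median (not the mean). Total weight W = 620; half-weight = 310.
Sort by position and accumulate weight:
  mile 12 (C, w=80) → cum 80
  mile 19 (B, w=40) → cum 120
  mile 24 (A, w=225) → cum 345  ≥ 310 → median here
  mile 31 (D, w=275) → cum 620
Optimal location: mile 24.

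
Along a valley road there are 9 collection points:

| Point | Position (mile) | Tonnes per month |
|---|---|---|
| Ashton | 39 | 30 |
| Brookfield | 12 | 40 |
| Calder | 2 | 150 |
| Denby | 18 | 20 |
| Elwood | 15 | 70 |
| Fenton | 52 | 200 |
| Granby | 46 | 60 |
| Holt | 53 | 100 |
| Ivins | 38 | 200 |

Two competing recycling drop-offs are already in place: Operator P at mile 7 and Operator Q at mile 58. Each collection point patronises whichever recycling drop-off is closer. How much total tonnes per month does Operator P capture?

The indifferent point is the midpoint (7+58)/2 = 32.5; collection points left of it (closer to Operator P at 7) go to Operator P, those right go to Operator Q.
  Calder at 2 (w=150) → Operator P
  Brookfield at 12 (w=40) → Operator P
  Elwood at 15 (w=70) → Operator P
  Denby at 18 (w=20) → Operator P
  Ivins at 38 (w=200) → Operator Q
  Ashton at 39 (w=30) → Operator Q
  Granby at 46 (w=60) → Operator Q
  Fenton at 52 (w=200) → Operator Q
  Holt at 53 (w=100) → Operator Q
Operator P captures 280; Operator Q captures 590.

280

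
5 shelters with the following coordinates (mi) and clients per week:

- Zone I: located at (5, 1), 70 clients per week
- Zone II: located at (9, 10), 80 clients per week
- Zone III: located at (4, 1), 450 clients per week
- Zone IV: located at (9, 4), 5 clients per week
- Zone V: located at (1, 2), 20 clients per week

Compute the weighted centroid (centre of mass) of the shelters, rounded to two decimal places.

The minimiser of Σwᵢ‖p−pᵢ‖² is the weighted centroid p* = (Σwᵢpᵢ)/(Σwᵢ).
Σwᵢ = 625.
Σwᵢxᵢ = 70·5 + 80·9 + 450·4 + 5·9 + 20·1 = 2935.
Σwᵢyᵢ = 70·1 + 80·10 + 450·1 + 5·4 + 20·2 = 1380.
x* = 2935/625 = 4.70, y* = 1380/625 = 2.21.

(4.70, 2.21)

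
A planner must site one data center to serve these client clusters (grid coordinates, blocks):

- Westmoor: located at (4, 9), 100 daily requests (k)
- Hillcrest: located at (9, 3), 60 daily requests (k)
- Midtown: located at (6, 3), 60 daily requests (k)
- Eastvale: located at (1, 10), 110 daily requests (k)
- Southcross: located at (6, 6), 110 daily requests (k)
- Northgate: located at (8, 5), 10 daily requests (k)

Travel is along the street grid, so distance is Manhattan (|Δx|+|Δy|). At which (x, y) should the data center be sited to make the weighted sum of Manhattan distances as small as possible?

Manhattan distance separates: Σwᵢ(|x−xᵢ|+|y−yᵢ|) = Σwᵢ|x−xᵢ| + Σwᵢ|y−yᵢ|, so x and y are optimised independently as 1-D weighted medians.
Total weight W = 450; half = 225.
x-coordinate, sorted with cumulative weight:
  x=1 (Eastvale, w=110) cum 110
  x=4 (Westmoor, w=100) cum 210
  x=6 (Midtown, w=60) cum 270  ← median
  x=6 (Southcross, w=110) cum 380
  x=8 (Northgate, w=10) cum 390
  x=9 (Hillcrest, w=60) cum 450
⇒ x* = 6
y-coordinate, sorted with cumulative weight:
  y=3 (Hillcrest, w=60) cum 60
  y=3 (Midtown, w=60) cum 120
  y=5 (Northgate, w=10) cum 130
  y=6 (Southcross, w=110) cum 240  ← median
  y=9 (Westmoor, w=100) cum 340
  y=10 (Eastvale, w=110) cum 450
⇒ y* = 6

(6, 6)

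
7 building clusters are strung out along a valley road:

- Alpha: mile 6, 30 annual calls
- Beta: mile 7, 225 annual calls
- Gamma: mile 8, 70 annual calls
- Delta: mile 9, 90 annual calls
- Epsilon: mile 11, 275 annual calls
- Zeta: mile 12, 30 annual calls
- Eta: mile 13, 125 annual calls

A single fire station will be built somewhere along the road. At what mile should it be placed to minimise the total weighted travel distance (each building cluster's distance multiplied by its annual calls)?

For a sum of weighted absolute distances on a line, the optimum is the weighted median (not the mean). Total weight W = 845; half-weight = 422.5.
Sort by position and accumulate weight:
  mile 6 (Alpha, w=30) → cum 30
  mile 7 (Beta, w=225) → cum 255
  mile 8 (Gamma, w=70) → cum 325
  mile 9 (Delta, w=90) → cum 415
  mile 11 (Epsilon, w=275) → cum 690  ≥ 422.5 → median here
  mile 12 (Zeta, w=30) → cum 720
  mile 13 (Eta, w=125) → cum 845
Optimal location: mile 11.

x = 11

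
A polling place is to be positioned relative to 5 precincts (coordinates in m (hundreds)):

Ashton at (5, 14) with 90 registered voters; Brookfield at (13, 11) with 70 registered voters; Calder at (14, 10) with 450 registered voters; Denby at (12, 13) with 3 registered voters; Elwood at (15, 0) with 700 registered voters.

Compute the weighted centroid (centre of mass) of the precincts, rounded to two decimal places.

The minimiser of Σwᵢ‖p−pᵢ‖² is the weighted centroid p* = (Σwᵢpᵢ)/(Σwᵢ).
Σwᵢ = 1313.
Σwᵢxᵢ = 90·5 + 70·13 + 450·14 + 3·12 + 700·15 = 18196.
Σwᵢyᵢ = 90·14 + 70·11 + 450·10 + 3·13 + 700·0 = 6569.
x* = 18196/1313 = 13.86, y* = 6569/1313 = 5.00.

(13.86, 5.00)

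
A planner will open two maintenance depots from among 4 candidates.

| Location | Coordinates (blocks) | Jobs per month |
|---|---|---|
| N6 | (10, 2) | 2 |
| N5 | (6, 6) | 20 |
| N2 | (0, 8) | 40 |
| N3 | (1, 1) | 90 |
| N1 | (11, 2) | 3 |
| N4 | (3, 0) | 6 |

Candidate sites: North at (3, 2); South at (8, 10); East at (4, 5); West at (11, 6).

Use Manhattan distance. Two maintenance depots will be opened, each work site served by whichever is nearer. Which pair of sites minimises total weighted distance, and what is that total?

{North, East}, total 660

Evaluate every pair (each demand assigned to the nearer of the two):
  {North, East}: total = 660
  {North, West}: total = 764
  {North, South}: total = 800
  {East, West}: total = 1028
  {South, East}: total = 1054
  {South, West}: total = 1956
Best pair: {North, East} with total 660.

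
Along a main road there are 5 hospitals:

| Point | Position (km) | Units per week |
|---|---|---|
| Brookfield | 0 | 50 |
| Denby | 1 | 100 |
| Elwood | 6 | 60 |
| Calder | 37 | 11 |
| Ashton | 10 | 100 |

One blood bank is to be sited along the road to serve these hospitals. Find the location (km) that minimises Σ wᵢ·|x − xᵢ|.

x = 6

For a sum of weighted absolute distances on a line, the optimum is the weighted median (not the mean). Total weight W = 321; half-weight = 160.5.
Sort by position and accumulate weight:
  km 0 (Brookfield, w=50) → cum 50
  km 1 (Denby, w=100) → cum 150
  km 6 (Elwood, w=60) → cum 210  ≥ 160.5 → median here
  km 10 (Ashton, w=100) → cum 310
  km 37 (Calder, w=11) → cum 321
Optimal location: km 6.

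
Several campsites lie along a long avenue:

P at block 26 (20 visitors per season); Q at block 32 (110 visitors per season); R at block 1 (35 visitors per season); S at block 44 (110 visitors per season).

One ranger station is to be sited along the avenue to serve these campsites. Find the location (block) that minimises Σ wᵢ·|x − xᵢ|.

For a sum of weighted absolute distances on a line, the optimum is the weighted median (not the mean). Total weight W = 275; half-weight = 137.5.
Sort by position and accumulate weight:
  block 1 (R, w=35) → cum 35
  block 26 (P, w=20) → cum 55
  block 32 (Q, w=110) → cum 165  ≥ 137.5 → median here
  block 44 (S, w=110) → cum 275
Optimal location: block 32.

x = 32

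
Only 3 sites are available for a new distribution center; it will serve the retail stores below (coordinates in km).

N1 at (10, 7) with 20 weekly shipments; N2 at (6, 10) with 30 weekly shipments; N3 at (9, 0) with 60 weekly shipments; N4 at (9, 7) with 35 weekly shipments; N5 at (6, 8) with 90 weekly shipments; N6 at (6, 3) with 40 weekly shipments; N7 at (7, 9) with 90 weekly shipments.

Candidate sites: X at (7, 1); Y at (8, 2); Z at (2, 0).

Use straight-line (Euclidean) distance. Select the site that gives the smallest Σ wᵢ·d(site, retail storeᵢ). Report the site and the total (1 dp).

Y, total 1962.8 km

Total weighted distance at each candidate:
  X (7, 1): total = 2207.2
  Y (8, 2): total = 1962.8
  Z (2, 0): total = 3233.8
Minimum is at Y with total 1962.8 km.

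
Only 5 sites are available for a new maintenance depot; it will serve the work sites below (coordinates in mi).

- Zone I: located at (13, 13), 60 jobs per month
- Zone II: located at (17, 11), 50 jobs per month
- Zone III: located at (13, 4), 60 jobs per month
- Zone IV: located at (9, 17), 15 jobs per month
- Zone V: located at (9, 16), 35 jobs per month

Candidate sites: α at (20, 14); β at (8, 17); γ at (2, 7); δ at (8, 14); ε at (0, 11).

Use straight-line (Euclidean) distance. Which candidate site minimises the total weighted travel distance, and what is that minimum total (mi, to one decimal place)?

δ, total 1576.8 mi

Total weighted distance at each candidate:
  α (20, 14): total = 1931.1
  β (8, 17): total = 1825.2
  γ (2, 7): total = 2794.3
  δ (8, 14): total = 1576.8
  ε (0, 11): total = 3047.7
Minimum is at δ with total 1576.8 mi.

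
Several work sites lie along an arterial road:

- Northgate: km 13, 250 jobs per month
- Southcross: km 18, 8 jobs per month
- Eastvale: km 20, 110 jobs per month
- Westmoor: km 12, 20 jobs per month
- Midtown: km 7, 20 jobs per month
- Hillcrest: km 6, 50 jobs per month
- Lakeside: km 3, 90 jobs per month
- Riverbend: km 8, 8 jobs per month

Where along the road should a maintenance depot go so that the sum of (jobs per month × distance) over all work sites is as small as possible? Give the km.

For a sum of weighted absolute distances on a line, the optimum is the weighted median (not the mean). Total weight W = 556; half-weight = 278.
Sort by position and accumulate weight:
  km 3 (Lakeside, w=90) → cum 90
  km 6 (Hillcrest, w=50) → cum 140
  km 7 (Midtown, w=20) → cum 160
  km 8 (Riverbend, w=8) → cum 168
  km 12 (Westmoor, w=20) → cum 188
  km 13 (Northgate, w=250) → cum 438  ≥ 278 → median here
  km 18 (Southcross, w=8) → cum 446
  km 20 (Eastvale, w=110) → cum 556
Optimal location: km 13.

x = 13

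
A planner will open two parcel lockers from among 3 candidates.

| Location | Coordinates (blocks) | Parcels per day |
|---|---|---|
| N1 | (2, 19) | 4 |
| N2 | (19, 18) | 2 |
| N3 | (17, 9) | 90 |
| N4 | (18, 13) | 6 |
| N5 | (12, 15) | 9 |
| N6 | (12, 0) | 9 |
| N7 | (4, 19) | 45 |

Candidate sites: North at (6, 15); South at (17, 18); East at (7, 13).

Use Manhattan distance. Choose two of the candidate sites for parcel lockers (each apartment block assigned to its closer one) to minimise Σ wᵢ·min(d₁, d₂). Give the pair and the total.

{North, South}, total 1395

Evaluate every pair (each demand assigned to the nearer of the two):
  {North, South}: total = 1395
  {South, East}: total = 1524
  {North, East}: total = 1876
Best pair: {North, South} with total 1395.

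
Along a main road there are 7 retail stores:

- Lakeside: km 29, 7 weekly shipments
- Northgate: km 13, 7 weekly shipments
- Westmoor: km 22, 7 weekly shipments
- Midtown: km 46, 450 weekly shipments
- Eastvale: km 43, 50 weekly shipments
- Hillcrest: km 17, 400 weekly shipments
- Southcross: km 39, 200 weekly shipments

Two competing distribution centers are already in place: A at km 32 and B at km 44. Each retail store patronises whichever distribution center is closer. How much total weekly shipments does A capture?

The indifferent point is the midpoint (32+44)/2 = 38; retail stores left of it (closer to A at 32) go to A, those right go to B.
  Northgate at 13 (w=7) → A
  Hillcrest at 17 (w=400) → A
  Westmoor at 22 (w=7) → A
  Lakeside at 29 (w=7) → A
  Southcross at 39 (w=200) → B
  Eastvale at 43 (w=50) → B
  Midtown at 46 (w=450) → B
A captures 421; B captures 700.

421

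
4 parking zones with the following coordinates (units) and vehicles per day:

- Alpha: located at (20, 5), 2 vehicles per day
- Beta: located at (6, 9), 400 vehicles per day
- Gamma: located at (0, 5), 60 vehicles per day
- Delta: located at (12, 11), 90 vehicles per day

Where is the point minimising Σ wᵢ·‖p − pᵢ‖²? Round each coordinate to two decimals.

The minimiser of Σwᵢ‖p−pᵢ‖² is the weighted centroid p* = (Σwᵢpᵢ)/(Σwᵢ).
Σwᵢ = 552.
Σwᵢxᵢ = 2·20 + 400·6 + 60·0 + 90·12 = 3520.
Σwᵢyᵢ = 2·5 + 400·9 + 60·5 + 90·11 = 4900.
x* = 3520/552 = 6.38, y* = 4900/552 = 8.88.

(6.38, 8.88)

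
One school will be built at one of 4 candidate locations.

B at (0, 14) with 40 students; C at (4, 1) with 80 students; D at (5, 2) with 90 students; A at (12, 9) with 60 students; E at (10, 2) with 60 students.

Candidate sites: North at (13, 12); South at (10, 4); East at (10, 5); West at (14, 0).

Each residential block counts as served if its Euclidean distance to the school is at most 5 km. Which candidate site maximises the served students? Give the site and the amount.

East, covering 120

Coverage radius r = 5 km; a point is covered iff (Δx)²+(Δy)² ≤ 5² = 25.
  North (13, 12): covers {A} → 60
  South (10, 4): covers {E} → 60
  East (10, 5): covers {A, E} → 120
  West (14, 0): covers {E} → 60
Maximum coverage at East: 120 students.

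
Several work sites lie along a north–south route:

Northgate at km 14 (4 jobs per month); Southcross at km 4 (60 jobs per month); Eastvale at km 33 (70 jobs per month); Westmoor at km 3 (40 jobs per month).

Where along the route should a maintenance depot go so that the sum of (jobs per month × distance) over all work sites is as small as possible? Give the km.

For a sum of weighted absolute distances on a line, the optimum is the weighted median (not the mean). Total weight W = 174; half-weight = 87.
Sort by position and accumulate weight:
  km 3 (Westmoor, w=40) → cum 40
  km 4 (Southcross, w=60) → cum 100  ≥ 87 → median here
  km 14 (Northgate, w=4) → cum 104
  km 33 (Eastvale, w=70) → cum 174
Optimal location: km 4.

x = 4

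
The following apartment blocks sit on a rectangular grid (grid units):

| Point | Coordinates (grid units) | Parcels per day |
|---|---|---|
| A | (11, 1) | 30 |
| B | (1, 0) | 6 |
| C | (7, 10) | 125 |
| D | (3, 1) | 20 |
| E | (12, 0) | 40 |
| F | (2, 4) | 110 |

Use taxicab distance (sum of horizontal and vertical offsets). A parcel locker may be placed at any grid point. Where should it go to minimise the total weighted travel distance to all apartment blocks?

Manhattan distance separates: Σwᵢ(|x−xᵢ|+|y−yᵢ|) = Σwᵢ|x−xᵢ| + Σwᵢ|y−yᵢ|, so x and y are optimised independently as 1-D weighted medians.
Total weight W = 331; half = 165.5.
x-coordinate, sorted with cumulative weight:
  x=1 (B, w=6) cum 6
  x=2 (F, w=110) cum 116
  x=3 (D, w=20) cum 136
  x=7 (C, w=125) cum 261  ← median
  x=11 (A, w=30) cum 291
  x=12 (E, w=40) cum 331
⇒ x* = 7
y-coordinate, sorted with cumulative weight:
  y=0 (B, w=6) cum 6
  y=0 (E, w=40) cum 46
  y=1 (A, w=30) cum 76
  y=1 (D, w=20) cum 96
  y=4 (F, w=110) cum 206  ← median
  y=10 (C, w=125) cum 331
⇒ y* = 4

(7, 4)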